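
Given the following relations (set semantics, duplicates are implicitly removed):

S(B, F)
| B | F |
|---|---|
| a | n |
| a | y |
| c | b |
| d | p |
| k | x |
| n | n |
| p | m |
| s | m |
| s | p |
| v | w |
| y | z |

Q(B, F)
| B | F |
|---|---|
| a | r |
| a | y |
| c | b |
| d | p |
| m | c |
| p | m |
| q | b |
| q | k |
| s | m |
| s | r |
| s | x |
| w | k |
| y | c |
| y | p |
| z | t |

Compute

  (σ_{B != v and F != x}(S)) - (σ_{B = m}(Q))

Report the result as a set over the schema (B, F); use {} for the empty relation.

{(a, n), (a, y), (c, b), (d, p), (n, n), (p, m), (s, m), (s, p), (y, z)}

Apply σ_{B != v and F != x}; surviving tuples: {(a, n), (a, y), (c, b), (d, p), (n, n), (p, m), (s, m), (s, p), (y, z)}
Apply σ_{B = m}; surviving tuples: {(m, c)}
Taking the difference: {(a, n), (a, y), (c, b), (d, p), (n, n), (p, m), (s, m), (s, p), (y, z)}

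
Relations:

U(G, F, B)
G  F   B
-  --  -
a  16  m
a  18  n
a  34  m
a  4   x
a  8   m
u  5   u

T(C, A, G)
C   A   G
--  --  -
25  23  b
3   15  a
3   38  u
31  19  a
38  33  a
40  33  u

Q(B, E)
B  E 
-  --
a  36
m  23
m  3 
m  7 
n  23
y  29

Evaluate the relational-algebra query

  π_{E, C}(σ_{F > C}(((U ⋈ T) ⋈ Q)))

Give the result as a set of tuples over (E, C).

{(23, 3), (23, 31), (3, 3), (3, 31), (7, 3), (7, 31)}

U ⋈ T (natural join on G): {(a, 16, m, 3, 15), (a, 16, m, 31, 19), (a, 16, m, 38, 33), (a, 18, n, 3, 15), (a, 18, n, 31, 19), (a, 18, n, 38, 33), (a, 34, m, 3, 15), (a, 34, m, 31, 19), (a, 34, m, 38, 33), (a, 4, x, 3, 15), (a, 4, x, 31, 19), (a, 4, x, 38, 33), (a, 8, m, 3, 15), (a, 8, m, 31, 19), (a, 8, m, 38, 33), (u, 5, u, 3, 38), (u, 5, u, 40, 33)}
(U ⋈ T) ⋈ Q (natural join on B): {(a, 16, m, 3, 15, 23), (a, 16, m, 3, 15, 3), (a, 16, m, 3, 15, 7), (a, 16, m, 31, 19, 23), (a, 16, m, 31, 19, 3), (a, 16, m, 31, 19, 7), (a, 16, m, 38, 33, 23), (a, 16, m, 38, 33, 3), (a, 16, m, 38, 33, 7), (a, 18, n, 3, 15, 23), (a, 18, n, 31, 19, 23), (a, 18, n, 38, 33, 23), (a, 34, m, 3, 15, 23), (a, 34, m, 3, 15, 3), (a, 34, m, 3, 15, 7), (a, 34, m, 31, 19, 23), (a, 34, m, 31, 19, 3), (a, 34, m, 31, 19, 7), (a, 34, m, 38, 33, 23), (a, 34, m, 38, 33, 3), (a, 34, m, 38, 33, 7), (a, 8, m, 3, 15, 23), (a, 8, m, 3, 15, 3), (a, 8, m, 3, 15, 7), (a, 8, m, 31, 19, 23), (a, 8, m, 31, 19, 3), (a, 8, m, 31, 19, 7), (a, 8, m, 38, 33, 23), (a, 8, m, 38, 33, 3), (a, 8, m, 38, 33, 7)}
Selection F > C: {(a, 16, m, 3, 15, 23), (a, 16, m, 3, 15, 3), (a, 16, m, 3, 15, 7), (a, 18, n, 3, 15, 23), (a, 34, m, 3, 15, 23), (a, 34, m, 3, 15, 3), (a, 34, m, 3, 15, 7), (a, 34, m, 31, 19, 23), (a, 34, m, 31, 19, 3), (a, 34, m, 31, 19, 7), (a, 8, m, 3, 15, 23), (a, 8, m, 3, 15, 3), (a, 8, m, 3, 15, 7)}
π_{E, C} gives {(23, 3), (23, 31), (3, 3), (3, 31), (7, 3), (7, 31)} (7 duplicate(s) eliminated).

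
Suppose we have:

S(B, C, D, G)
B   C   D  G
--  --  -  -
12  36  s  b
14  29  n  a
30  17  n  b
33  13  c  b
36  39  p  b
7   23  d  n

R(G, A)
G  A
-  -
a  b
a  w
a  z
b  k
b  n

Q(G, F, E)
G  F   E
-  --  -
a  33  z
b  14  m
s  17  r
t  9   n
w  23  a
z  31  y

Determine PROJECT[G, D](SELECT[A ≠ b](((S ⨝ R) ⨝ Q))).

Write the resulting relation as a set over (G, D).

{(a, n), (b, c), (b, n), (b, p), (b, s)}

Joining S and R on G yields {(12, 36, s, b, k), (12, 36, s, b, n), (14, 29, n, a, b), (14, 29, n, a, w), (14, 29, n, a, z), (30, 17, n, b, k), (30, 17, n, b, n), (33, 13, c, b, k), (33, 13, c, b, n), (36, 39, p, b, k), (36, 39, p, b, n)}.
Joining (S ⨝ R) and Q on G yields {(12, 36, s, b, k, 14, m), (12, 36, s, b, n, 14, m), (14, 29, n, a, b, 33, z), (14, 29, n, a, w, 33, z), (14, 29, n, a, z, 33, z), (30, 17, n, b, k, 14, m), (30, 17, n, b, n, 14, m), (33, 13, c, b, k, 14, m), (33, 13, c, b, n, 14, m), (36, 39, p, b, k, 14, m), (36, 39, p, b, n, 14, m)}.
Filtering on A ≠ b leaves {(12, 36, s, b, k, 14, m), (12, 36, s, b, n, 14, m), (14, 29, n, a, w, 33, z), (14, 29, n, a, z, 33, z), (30, 17, n, b, k, 14, m), (30, 17, n, b, n, 14, m), (33, 13, c, b, k, 14, m), (33, 13, c, b, n, 14, m), (36, 39, p, b, k, 14, m), (36, 39, p, b, n, 14, m)}.
Keep only column(s) G, D (5 duplicate(s) eliminated): {(a, n), (b, c), (b, n), (b, p), (b, s)}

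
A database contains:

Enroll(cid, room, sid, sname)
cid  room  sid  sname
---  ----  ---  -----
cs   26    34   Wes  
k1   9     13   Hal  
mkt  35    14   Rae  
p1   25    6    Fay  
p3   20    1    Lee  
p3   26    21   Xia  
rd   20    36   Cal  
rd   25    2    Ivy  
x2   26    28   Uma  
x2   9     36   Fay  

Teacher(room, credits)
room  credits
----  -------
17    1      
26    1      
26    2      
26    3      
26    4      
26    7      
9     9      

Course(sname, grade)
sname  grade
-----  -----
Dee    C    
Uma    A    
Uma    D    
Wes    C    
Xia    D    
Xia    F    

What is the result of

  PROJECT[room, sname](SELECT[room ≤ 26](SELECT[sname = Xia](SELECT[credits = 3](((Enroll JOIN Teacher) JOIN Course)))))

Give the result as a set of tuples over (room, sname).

{(26, Xia)}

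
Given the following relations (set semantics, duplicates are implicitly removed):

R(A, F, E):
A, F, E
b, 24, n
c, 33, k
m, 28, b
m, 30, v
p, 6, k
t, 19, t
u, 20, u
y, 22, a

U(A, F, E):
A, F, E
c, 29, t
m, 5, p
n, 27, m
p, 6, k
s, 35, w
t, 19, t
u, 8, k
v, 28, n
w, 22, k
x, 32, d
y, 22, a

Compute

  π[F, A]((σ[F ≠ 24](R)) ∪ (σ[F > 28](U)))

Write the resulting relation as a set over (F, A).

{(19, t), (20, u), (22, y), (28, m), (29, c), (30, m), (32, x), (33, c), (35, s), (6, p)}

Filtering on F ≠ 24 leaves {(c, 33, k), (m, 28, b), (m, 30, v), (p, 6, k), (t, 19, t), (u, 20, u), (y, 22, a)}.
Filtering on F > 28 leaves {(c, 29, t), (s, 35, w), (x, 32, d)}.
Taking the union: {(c, 29, t), (c, 33, k), (m, 28, b), (m, 30, v), (p, 6, k), (s, 35, w), (t, 19, t), (u, 20, u), (x, 32, d), (y, 22, a)}
π_{F, A} gives {(19, t), (20, u), (22, y), (28, m), (29, c), (30, m), (32, x), (33, c), (35, s), (6, p)}.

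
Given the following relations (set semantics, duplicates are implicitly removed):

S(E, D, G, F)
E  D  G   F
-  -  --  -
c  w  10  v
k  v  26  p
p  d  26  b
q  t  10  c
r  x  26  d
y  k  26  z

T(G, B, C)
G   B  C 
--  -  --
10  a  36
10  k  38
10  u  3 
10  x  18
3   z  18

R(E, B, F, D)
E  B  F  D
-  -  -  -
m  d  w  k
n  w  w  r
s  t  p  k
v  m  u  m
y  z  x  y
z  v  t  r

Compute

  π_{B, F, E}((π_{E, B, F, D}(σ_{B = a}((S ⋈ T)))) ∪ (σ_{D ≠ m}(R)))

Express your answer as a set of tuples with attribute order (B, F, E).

Natural join on G: {(c, w, 10, v, a, 36), (c, w, 10, v, k, 38), (c, w, 10, v, u, 3), (c, w, 10, v, x, 18), (q, t, 10, c, a, 36), (q, t, 10, c, k, 38), (q, t, 10, c, u, 3), (q, t, 10, c, x, 18)}
Apply σ_{B = a}; surviving tuples: {(c, w, 10, v, a, 36), (q, t, 10, c, a, 36)}
Projecting to E, B, F, D: {(c, a, v, w), (q, a, c, t)}
Apply σ_{D ≠ m}; surviving tuples: {(m, d, w, k), (n, w, w, r), (s, t, p, k), (y, z, x, y), (z, v, t, r)}
Taking the union: {(c, a, v, w), (m, d, w, k), (n, w, w, r), (q, a, c, t), (s, t, p, k), (y, z, x, y), (z, v, t, r)}
Projecting to B, F, E: {(a, c, q), (a, v, c), (d, w, m), (t, p, s), (v, t, z), (w, w, n), (z, x, y)}

{(a, c, q), (a, v, c), (d, w, m), (t, p, s), (v, t, z), (w, w, n), (z, x, y)}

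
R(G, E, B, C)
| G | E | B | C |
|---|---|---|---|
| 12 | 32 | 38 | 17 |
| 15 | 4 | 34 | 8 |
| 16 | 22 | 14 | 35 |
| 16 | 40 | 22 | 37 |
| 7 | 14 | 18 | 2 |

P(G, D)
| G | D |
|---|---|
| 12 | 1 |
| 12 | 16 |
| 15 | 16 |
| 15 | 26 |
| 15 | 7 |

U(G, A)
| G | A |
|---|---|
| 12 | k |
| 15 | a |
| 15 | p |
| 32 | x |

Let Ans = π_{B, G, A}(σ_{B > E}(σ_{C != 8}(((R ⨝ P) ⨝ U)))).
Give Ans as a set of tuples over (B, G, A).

{(38, 12, k)}

R ⋈ P (natural join on G): {(12, 32, 38, 17, 1), (12, 32, 38, 17, 16), (15, 4, 34, 8, 16), (15, 4, 34, 8, 26), (15, 4, 34, 8, 7)}
(R ⨝ P) ⋈ U (natural join on G): {(12, 32, 38, 17, 1, k), (12, 32, 38, 17, 16, k), (15, 4, 34, 8, 16, a), (15, 4, 34, 8, 16, p), (15, 4, 34, 8, 26, a), (15, 4, 34, 8, 26, p), (15, 4, 34, 8, 7, a), (15, 4, 34, 8, 7, p)}
Selection C != 8: {(12, 32, 38, 17, 1, k), (12, 32, 38, 17, 16, k)}
Selection B > E: {(12, 32, 38, 17, 1, k), (12, 32, 38, 17, 16, k)}
π[B, G, A]: project onto (B, G, A) (1 duplicate(s) eliminated) → {(38, 12, k)}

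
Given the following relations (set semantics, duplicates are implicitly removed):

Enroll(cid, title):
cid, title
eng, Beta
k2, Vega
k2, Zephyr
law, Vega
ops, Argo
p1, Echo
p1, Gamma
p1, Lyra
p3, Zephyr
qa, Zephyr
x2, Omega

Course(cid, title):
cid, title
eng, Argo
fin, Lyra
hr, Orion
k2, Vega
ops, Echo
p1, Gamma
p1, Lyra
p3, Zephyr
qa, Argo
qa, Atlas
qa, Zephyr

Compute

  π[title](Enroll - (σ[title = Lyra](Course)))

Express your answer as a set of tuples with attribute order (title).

{Argo, Beta, Echo, Gamma, Omega, Vega, Zephyr}

Apply σ_{title = Lyra}; surviving tuples: {(fin, Lyra), (p1, Lyra)}
Taking the difference: {(eng, Beta), (k2, Vega), (k2, Zephyr), (law, Vega), (ops, Argo), (p1, Echo), (p1, Gamma), (p3, Zephyr), (qa, Zephyr), (x2, Omega)}
Projecting to title (3 duplicate(s) eliminated): {Argo, Beta, Echo, Gamma, Omega, Vega, Zephyr}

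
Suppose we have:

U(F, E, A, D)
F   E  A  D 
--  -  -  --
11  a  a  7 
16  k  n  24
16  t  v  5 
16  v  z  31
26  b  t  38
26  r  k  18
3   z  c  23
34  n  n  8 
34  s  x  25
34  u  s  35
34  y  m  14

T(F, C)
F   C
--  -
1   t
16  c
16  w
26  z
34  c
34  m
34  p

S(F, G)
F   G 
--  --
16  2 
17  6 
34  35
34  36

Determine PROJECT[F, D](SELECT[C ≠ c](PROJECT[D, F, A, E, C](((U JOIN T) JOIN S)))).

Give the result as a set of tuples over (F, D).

Joining U and T on F yields {(16, k, n, 24, c), (16, k, n, 24, w), (16, t, v, 5, c), (16, t, v, 5, w), (16, v, z, 31, c), (16, v, z, 31, w), (26, b, t, 38, z), (26, r, k, 18, z), (34, n, n, 8, c), (34, n, n, 8, m), (34, n, n, 8, p), (34, s, x, 25, c), (34, s, x, 25, m), (34, s, x, 25, p), (34, u, s, 35, c), (34, u, s, 35, m), (34, u, s, 35, p), (34, y, m, 14, c), (34, y, m, 14, m), (34, y, m, 14, p)}.
Joining (U JOIN T) and S on F yields {(16, k, n, 24, c, 2), (16, k, n, 24, w, 2), (16, t, v, 5, c, 2), (16, t, v, 5, w, 2), (16, v, z, 31, c, 2), (16, v, z, 31, w, 2), (34, n, n, 8, c, 35), (34, n, n, 8, c, 36), (34, n, n, 8, m, 35), (34, n, n, 8, m, 36), (34, n, n, 8, p, 35), (34, n, n, 8, p, 36), (34, s, x, 25, c, 35), (34, s, x, 25, c, 36), (34, s, x, 25, m, 35), (34, s, x, 25, m, 36), (34, s, x, 25, p, 35), (34, s, x, 25, p, 36), (34, u, s, 35, c, 35), (34, u, s, 35, c, 36), (34, u, s, 35, m, 35), (34, u, s, 35, m, 36), (34, u, s, 35, p, 35), (34, u, s, 35, p, 36), (34, y, m, 14, c, 35), (34, y, m, 14, c, 36), (34, y, m, 14, m, 35), (34, y, m, 14, m, 36), (34, y, m, 14, p, 35), (34, y, m, 14, p, 36)}.
Keep only column(s) D, F, A, E, C (12 duplicate(s) eliminated): {(14, 34, m, y, c), (14, 34, m, y, m), (14, 34, m, y, p), (24, 16, n, k, c), (24, 16, n, k, w), (25, 34, x, s, c), (25, 34, x, s, m), (25, 34, x, s, p), (31, 16, z, v, c), (31, 16, z, v, w), (35, 34, s, u, c), (35, 34, s, u, m), (35, 34, s, u, p), (5, 16, v, t, c), (5, 16, v, t, w), (8, 34, n, n, c), (8, 34, n, n, m), (8, 34, n, n, p)}
Apply σ_{C ≠ c}; surviving tuples: {(14, 34, m, y, m), (14, 34, m, y, p), (24, 16, n, k, w), (25, 34, x, s, m), (25, 34, x, s, p), (31, 16, z, v, w), (35, 34, s, u, m), (35, 34, s, u, p), (5, 16, v, t, w), (8, 34, n, n, m), (8, 34, n, n, p)}
Keep only column(s) F, D (4 duplicate(s) eliminated): {(16, 24), (16, 31), (16, 5), (34, 14), (34, 25), (34, 35), (34, 8)}

{(16, 24), (16, 31), (16, 5), (34, 14), (34, 25), (34, 35), (34, 8)}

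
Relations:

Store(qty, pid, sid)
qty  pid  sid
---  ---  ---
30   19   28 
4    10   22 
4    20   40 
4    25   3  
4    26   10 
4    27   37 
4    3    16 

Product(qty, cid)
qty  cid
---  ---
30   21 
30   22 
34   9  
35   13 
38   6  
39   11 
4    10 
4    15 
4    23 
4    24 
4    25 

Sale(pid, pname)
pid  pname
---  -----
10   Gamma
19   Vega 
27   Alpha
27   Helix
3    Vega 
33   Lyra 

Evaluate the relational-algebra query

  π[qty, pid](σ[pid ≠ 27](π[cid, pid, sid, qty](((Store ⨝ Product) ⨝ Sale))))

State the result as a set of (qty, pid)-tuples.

{(30, 19), (4, 10), (4, 3)}

Natural join on qty: {(30, 19, 28, 21), (30, 19, 28, 22), (4, 10, 22, 10), (4, 10, 22, 15), (4, 10, 22, 23), (4, 10, 22, 24), (4, 10, 22, 25), (4, 20, 40, 10), (4, 20, 40, 15), (4, 20, 40, 23), (4, 20, 40, 24), (4, 20, 40, 25), (4, 25, 3, 10), (4, 25, 3, 15), (4, 25, 3, 23), (4, 25, 3, 24), (4, 25, 3, 25), (4, 26, 10, 10), (4, 26, 10, 15), (4, 26, 10, 23), (4, 26, 10, 24), (4, 26, 10, 25), (4, 27, 37, 10), (4, 27, 37, 15), (4, 27, 37, 23), (4, 27, 37, 24), (4, 27, 37, 25), (4, 3, 16, 10), (4, 3, 16, 15), (4, 3, 16, 23), (4, 3, 16, 24), (4, 3, 16, 25)}
Natural join on pid: {(30, 19, 28, 21, Vega), (30, 19, 28, 22, Vega), (4, 10, 22, 10, Gamma), (4, 10, 22, 15, Gamma), (4, 10, 22, 23, Gamma), (4, 10, 22, 24, Gamma), (4, 10, 22, 25, Gamma), (4, 27, 37, 10, Alpha), (4, 27, 37, 10, Helix), (4, 27, 37, 15, Alpha), (4, 27, 37, 15, Helix), (4, 27, 37, 23, Alpha), (4, 27, 37, 23, Helix), (4, 27, 37, 24, Alpha), (4, 27, 37, 24, Helix), (4, 27, 37, 25, Alpha), (4, 27, 37, 25, Helix), (4, 3, 16, 10, Vega), (4, 3, 16, 15, Vega), (4, 3, 16, 23, Vega), (4, 3, 16, 24, Vega), (4, 3, 16, 25, Vega)}
π_{cid, pid, sid, qty} gives {(10, 10, 22, 4), (10, 27, 37, 4), (10, 3, 16, 4), (15, 10, 22, 4), (15, 27, 37, 4), (15, 3, 16, 4), (21, 19, 28, 30), (22, 19, 28, 30), (23, 10, 22, 4), (23, 27, 37, 4), (23, 3, 16, 4), (24, 10, 22, 4), (24, 27, 37, 4), (24, 3, 16, 4), (25, 10, 22, 4), (25, 27, 37, 4), (25, 3, 16, 4)} (5 duplicate(s) eliminated).
σ[pid ≠ 27]: keep tuples satisfying pid ≠ 27 → {(10, 10, 22, 4), (10, 3, 16, 4), (15, 10, 22, 4), (15, 3, 16, 4), (21, 19, 28, 30), (22, 19, 28, 30), (23, 10, 22, 4), (23, 3, 16, 4), (24, 10, 22, 4), (24, 3, 16, 4), (25, 10, 22, 4), (25, 3, 16, 4)}
π_{qty, pid} gives {(30, 19), (4, 10), (4, 3)} (9 duplicate(s) eliminated).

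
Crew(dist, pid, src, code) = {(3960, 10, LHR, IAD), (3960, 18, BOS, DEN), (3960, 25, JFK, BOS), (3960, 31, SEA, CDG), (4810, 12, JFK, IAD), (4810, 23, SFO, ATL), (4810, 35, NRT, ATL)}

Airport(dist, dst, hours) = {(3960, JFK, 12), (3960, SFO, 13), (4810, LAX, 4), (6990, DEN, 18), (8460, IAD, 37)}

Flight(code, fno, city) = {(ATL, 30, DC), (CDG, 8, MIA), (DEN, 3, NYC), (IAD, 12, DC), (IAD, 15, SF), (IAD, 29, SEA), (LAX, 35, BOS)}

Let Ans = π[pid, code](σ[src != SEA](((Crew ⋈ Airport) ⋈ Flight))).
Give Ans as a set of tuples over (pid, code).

{(10, IAD), (12, IAD), (18, DEN), (23, ATL), (35, ATL)}

Natural join on dist: {(3960, 10, LHR, IAD, JFK, 12), (3960, 10, LHR, IAD, SFO, 13), (3960, 18, BOS, DEN, JFK, 12), (3960, 18, BOS, DEN, SFO, 13), (3960, 25, JFK, BOS, JFK, 12), (3960, 25, JFK, BOS, SFO, 13), (3960, 31, SEA, CDG, JFK, 12), (3960, 31, SEA, CDG, SFO, 13), (4810, 12, JFK, IAD, LAX, 4), (4810, 23, SFO, ATL, LAX, 4), (4810, 35, NRT, ATL, LAX, 4)}
Natural join on code: {(3960, 10, LHR, IAD, JFK, 12, 12, DC), (3960, 10, LHR, IAD, JFK, 12, 15, SF), (3960, 10, LHR, IAD, JFK, 12, 29, SEA), (3960, 10, LHR, IAD, SFO, 13, 12, DC), (3960, 10, LHR, IAD, SFO, 13, 15, SF), (3960, 10, LHR, IAD, SFO, 13, 29, SEA), (3960, 18, BOS, DEN, JFK, 12, 3, NYC), (3960, 18, BOS, DEN, SFO, 13, 3, NYC), (3960, 31, SEA, CDG, JFK, 12, 8, MIA), (3960, 31, SEA, CDG, SFO, 13, 8, MIA), (4810, 12, JFK, IAD, LAX, 4, 12, DC), (4810, 12, JFK, IAD, LAX, 4, 15, SF), (4810, 12, JFK, IAD, LAX, 4, 29, SEA), (4810, 23, SFO, ATL, LAX, 4, 30, DC), (4810, 35, NRT, ATL, LAX, 4, 30, DC)}
Apply σ_{src != SEA}; surviving tuples: {(3960, 10, LHR, IAD, JFK, 12, 12, DC), (3960, 10, LHR, IAD, JFK, 12, 15, SF), (3960, 10, LHR, IAD, JFK, 12, 29, SEA), (3960, 10, LHR, IAD, SFO, 13, 12, DC), (3960, 10, LHR, IAD, SFO, 13, 15, SF), (3960, 10, LHR, IAD, SFO, 13, 29, SEA), (3960, 18, BOS, DEN, JFK, 12, 3, NYC), (3960, 18, BOS, DEN, SFO, 13, 3, NYC), (4810, 12, JFK, IAD, LAX, 4, 12, DC), (4810, 12, JFK, IAD, LAX, 4, 15, SF), (4810, 12, JFK, IAD, LAX, 4, 29, SEA), (4810, 23, SFO, ATL, LAX, 4, 30, DC), (4810, 35, NRT, ATL, LAX, 4, 30, DC)}
π_{pid, code} gives {(10, IAD), (12, IAD), (18, DEN), (23, ATL), (35, ATL)} (8 duplicate(s) eliminated).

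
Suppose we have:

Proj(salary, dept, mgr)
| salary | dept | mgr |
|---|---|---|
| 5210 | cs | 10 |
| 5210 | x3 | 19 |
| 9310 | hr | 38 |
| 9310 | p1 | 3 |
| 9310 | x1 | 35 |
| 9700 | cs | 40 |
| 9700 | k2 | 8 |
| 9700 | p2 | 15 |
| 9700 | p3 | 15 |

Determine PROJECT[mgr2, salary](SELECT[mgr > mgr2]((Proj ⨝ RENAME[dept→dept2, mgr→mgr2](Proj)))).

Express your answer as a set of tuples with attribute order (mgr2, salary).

{(10, 5210), (15, 9700), (3, 9310), (35, 9310), (8, 9700)}

ρ[dept→dept2, mgr→mgr2]: schema becomes (salary, dept2, mgr2); tuples unchanged.
Proj ⋈ RENAME[dept→dept2, mgr→mgr2](Proj) (natural join on salary): {(5210, cs, 10, cs, 10), (5210, cs, 10, x3, 19), (5210, x3, 19, cs, 10), (5210, x3, 19, x3, 19), (9310, hr, 38, hr, 38), (9310, hr, 38, p1, 3), (9310, hr, 38, x1, 35), (9310, p1, 3, hr, 38), (9310, p1, 3, p1, 3), (9310, p1, 3, x1, 35), (9310, x1, 35, hr, 38), (9310, x1, 35, p1, 3), (9310, x1, 35, x1, 35), (9700, cs, 40, cs, 40), (9700, cs, 40, k2, 8), (9700, cs, 40, p2, 15), (9700, cs, 40, p3, 15), (9700, k2, 8, cs, 40), (9700, k2, 8, k2, 8), (9700, k2, 8, p2, 15), (9700, k2, 8, p3, 15), (9700, p2, 15, cs, 40), (9700, p2, 15, k2, 8), (9700, p2, 15, p2, 15), (9700, p2, 15, p3, 15), (9700, p3, 15, cs, 40), (9700, p3, 15, k2, 8), (9700, p3, 15, p2, 15), (9700, p3, 15, p3, 15)}
Apply σ_{mgr > mgr2}; surviving tuples: {(5210, x3, 19, cs, 10), (9310, hr, 38, p1, 3), (9310, hr, 38, x1, 35), (9310, x1, 35, p1, 3), (9700, cs, 40, k2, 8), (9700, cs, 40, p2, 15), (9700, cs, 40, p3, 15), (9700, p2, 15, k2, 8), (9700, p3, 15, k2, 8)}
π[mgr2, salary]: project onto (mgr2, salary) (4 duplicate(s) eliminated) → {(10, 5210), (15, 9700), (3, 9310), (35, 9310), (8, 9700)}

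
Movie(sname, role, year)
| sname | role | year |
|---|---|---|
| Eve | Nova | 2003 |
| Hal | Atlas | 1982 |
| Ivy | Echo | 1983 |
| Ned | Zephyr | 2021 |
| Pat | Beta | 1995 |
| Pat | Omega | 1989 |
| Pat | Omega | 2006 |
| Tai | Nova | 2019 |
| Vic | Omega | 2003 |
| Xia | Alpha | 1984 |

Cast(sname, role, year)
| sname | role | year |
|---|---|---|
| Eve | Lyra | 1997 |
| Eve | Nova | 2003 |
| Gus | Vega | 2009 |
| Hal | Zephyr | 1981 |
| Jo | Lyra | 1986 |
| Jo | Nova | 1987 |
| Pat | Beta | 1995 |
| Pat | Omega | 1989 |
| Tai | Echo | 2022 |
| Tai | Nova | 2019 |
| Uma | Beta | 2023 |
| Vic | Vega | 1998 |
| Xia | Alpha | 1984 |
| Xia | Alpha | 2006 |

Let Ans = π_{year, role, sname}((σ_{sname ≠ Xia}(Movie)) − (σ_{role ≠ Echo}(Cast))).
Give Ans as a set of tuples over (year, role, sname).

Filtering on sname ≠ Xia leaves {(Eve, Nova, 2003), (Hal, Atlas, 1982), (Ivy, Echo, 1983), (Ned, Zephyr, 2021), (Pat, Beta, 1995), (Pat, Omega, 1989), (Pat, Omega, 2006), (Tai, Nova, 2019), (Vic, Omega, 2003)}.
Filtering on role ≠ Echo leaves {(Eve, Lyra, 1997), (Eve, Nova, 2003), (Gus, Vega, 2009), (Hal, Zephyr, 1981), (Jo, Lyra, 1986), (Jo, Nova, 1987), (Pat, Beta, 1995), (Pat, Omega, 1989), (Tai, Nova, 2019), (Uma, Beta, 2023), (Vic, Vega, 1998), (Xia, Alpha, 1984), (Xia, Alpha, 2006)}.
Difference: {(Eve, Nova, 2003), (Hal, Atlas, 1982), (Ivy, Echo, 1983), (Ned, Zephyr, 2021), (Pat, Beta, 1995), (Pat, Omega, 1989), (Pat, Omega, 2006), (Tai, Nova, 2019), (Vic, Omega, 2003)} with {(Eve, Lyra, 1997), (Eve, Nova, 2003), (Gus, Vega, 2009), (Hal, Zephyr, 1981), (Jo, Lyra, 1986), (Jo, Nova, 1987), (Pat, Beta, 1995), (Pat, Omega, 1989), (Tai, Nova, 2019), (Uma, Beta, 2023), (Vic, Vega, 1998), (Xia, Alpha, 1984), (Xia, Alpha, 2006)} → {(Hal, Atlas, 1982), (Ivy, Echo, 1983), (Ned, Zephyr, 2021), (Pat, Omega, 2006), (Vic, Omega, 2003)}
π_{year, role, sname} gives {(1982, Atlas, Hal), (1983, Echo, Ivy), (2003, Omega, Vic), (2006, Omega, Pat), (2021, Zephyr, Ned)}.

{(1982, Atlas, Hal), (1983, Echo, Ivy), (2003, Omega, Vic), (2006, Omega, Pat), (2021, Zephyr, Ned)}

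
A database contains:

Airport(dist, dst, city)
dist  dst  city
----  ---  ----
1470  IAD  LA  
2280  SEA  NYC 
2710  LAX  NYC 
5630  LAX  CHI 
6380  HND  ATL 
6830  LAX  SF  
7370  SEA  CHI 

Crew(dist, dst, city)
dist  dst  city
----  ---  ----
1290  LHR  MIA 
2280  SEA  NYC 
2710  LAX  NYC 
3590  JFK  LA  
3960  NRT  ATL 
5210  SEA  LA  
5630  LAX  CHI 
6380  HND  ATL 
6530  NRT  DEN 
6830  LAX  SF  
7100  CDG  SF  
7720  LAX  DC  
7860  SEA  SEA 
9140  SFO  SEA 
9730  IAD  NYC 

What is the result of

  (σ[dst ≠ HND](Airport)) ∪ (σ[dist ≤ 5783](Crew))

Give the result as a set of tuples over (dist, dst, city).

{(1290, LHR, MIA), (1470, IAD, LA), (2280, SEA, NYC), (2710, LAX, NYC), (3590, JFK, LA), (3960, NRT, ATL), (5210, SEA, LA), (5630, LAX, CHI), (6830, LAX, SF), (7370, SEA, CHI)}

σ[dst ≠ HND]: keep tuples satisfying dst ≠ HND → {(1470, IAD, LA), (2280, SEA, NYC), (2710, LAX, NYC), (5630, LAX, CHI), (6830, LAX, SF), (7370, SEA, CHI)}
σ[dist ≤ 5783]: keep tuples satisfying dist ≤ 5783 → {(1290, LHR, MIA), (2280, SEA, NYC), (2710, LAX, NYC), (3590, JFK, LA), (3960, NRT, ATL), (5210, SEA, LA), (5630, LAX, CHI)}
Set union of the two operands is {(1290, LHR, MIA), (1470, IAD, LA), (2280, SEA, NYC), (2710, LAX, NYC), (3590, JFK, LA), (3960, NRT, ATL), (5210, SEA, LA), (5630, LAX, CHI), (6830, LAX, SF), (7370, SEA, CHI)}.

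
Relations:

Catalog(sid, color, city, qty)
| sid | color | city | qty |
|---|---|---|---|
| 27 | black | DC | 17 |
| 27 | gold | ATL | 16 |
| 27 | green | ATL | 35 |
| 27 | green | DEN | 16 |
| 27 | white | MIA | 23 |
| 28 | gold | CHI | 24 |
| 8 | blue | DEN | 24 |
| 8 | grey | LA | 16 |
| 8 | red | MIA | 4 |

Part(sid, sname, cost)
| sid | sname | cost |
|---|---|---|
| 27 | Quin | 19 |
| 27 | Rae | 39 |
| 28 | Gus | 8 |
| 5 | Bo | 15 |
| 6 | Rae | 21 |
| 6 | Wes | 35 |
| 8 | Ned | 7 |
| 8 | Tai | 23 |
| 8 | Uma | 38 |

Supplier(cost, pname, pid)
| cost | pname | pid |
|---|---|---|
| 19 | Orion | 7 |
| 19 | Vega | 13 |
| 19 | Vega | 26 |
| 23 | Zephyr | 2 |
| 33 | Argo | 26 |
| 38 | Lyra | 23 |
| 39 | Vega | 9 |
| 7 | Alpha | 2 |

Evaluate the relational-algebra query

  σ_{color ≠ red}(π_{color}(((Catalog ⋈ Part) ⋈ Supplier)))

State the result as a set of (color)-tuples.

{black, blue, gold, green, grey, white}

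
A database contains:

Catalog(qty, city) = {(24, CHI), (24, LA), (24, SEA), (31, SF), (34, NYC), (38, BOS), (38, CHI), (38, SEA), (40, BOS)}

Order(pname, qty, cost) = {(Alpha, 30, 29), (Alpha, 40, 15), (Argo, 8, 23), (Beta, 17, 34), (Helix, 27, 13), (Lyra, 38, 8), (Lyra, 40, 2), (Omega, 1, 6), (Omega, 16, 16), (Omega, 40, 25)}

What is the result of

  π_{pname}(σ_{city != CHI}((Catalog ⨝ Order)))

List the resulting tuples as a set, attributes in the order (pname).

{Alpha, Lyra, Omega}

Joining Catalog and Order on qty yields {(38, BOS, Lyra, 8), (38, CHI, Lyra, 8), (38, SEA, Lyra, 8), (40, BOS, Alpha, 15), (40, BOS, Lyra, 2), (40, BOS, Omega, 25)}.
Filtering on city != CHI leaves {(38, BOS, Lyra, 8), (38, SEA, Lyra, 8), (40, BOS, Alpha, 15), (40, BOS, Lyra, 2), (40, BOS, Omega, 25)}.
π[pname]: project onto (pname) (2 duplicate(s) eliminated) → {Alpha, Lyra, Omega}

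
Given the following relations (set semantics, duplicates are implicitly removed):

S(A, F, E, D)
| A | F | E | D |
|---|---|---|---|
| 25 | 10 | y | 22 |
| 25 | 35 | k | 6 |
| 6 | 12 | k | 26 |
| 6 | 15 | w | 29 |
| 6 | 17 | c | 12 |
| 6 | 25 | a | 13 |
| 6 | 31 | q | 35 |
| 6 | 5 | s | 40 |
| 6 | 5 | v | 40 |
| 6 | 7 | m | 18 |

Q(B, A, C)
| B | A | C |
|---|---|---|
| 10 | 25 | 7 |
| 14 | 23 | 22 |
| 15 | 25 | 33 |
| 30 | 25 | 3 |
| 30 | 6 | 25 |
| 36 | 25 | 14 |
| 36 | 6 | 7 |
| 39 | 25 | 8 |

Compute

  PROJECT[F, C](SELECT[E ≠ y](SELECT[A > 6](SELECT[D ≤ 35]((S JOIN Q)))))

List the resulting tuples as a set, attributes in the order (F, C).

{(35, 14), (35, 3), (35, 33), (35, 7), (35, 8)}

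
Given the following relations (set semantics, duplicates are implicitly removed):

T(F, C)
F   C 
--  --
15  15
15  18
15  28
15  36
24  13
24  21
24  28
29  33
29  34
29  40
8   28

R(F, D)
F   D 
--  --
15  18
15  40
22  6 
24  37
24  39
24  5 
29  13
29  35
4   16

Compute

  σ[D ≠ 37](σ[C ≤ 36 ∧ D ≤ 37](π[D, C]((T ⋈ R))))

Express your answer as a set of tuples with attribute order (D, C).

{(13, 33), (13, 34), (18, 15), (18, 18), (18, 28), (18, 36), (35, 33), (35, 34), (5, 13), (5, 21), (5, 28)}

Natural join on F: {(15, 15, 18), (15, 15, 40), (15, 18, 18), (15, 18, 40), (15, 28, 18), (15, 28, 40), (15, 36, 18), (15, 36, 40), (24, 13, 37), (24, 13, 39), (24, 13, 5), (24, 21, 37), (24, 21, 39), (24, 21, 5), (24, 28, 37), (24, 28, 39), (24, 28, 5), (29, 33, 13), (29, 33, 35), (29, 34, 13), (29, 34, 35), (29, 40, 13), (29, 40, 35)}
Projecting to D, C: {(13, 33), (13, 34), (13, 40), (18, 15), (18, 18), (18, 28), (18, 36), (35, 33), (35, 34), (35, 40), (37, 13), (37, 21), (37, 28), (39, 13), (39, 21), (39, 28), (40, 15), (40, 18), (40, 28), (40, 36), (5, 13), (5, 21), (5, 28)}
Filtering on C ≤ 36 ∧ D ≤ 37 leaves {(13, 33), (13, 34), (18, 15), (18, 18), (18, 28), (18, 36), (35, 33), (35, 34), (37, 13), (37, 21), (37, 28), (5, 13), (5, 21), (5, 28)}.
Filtering on D ≠ 37 leaves {(13, 33), (13, 34), (18, 15), (18, 18), (18, 28), (18, 36), (35, 33), (35, 34), (5, 13), (5, 21), (5, 28)}.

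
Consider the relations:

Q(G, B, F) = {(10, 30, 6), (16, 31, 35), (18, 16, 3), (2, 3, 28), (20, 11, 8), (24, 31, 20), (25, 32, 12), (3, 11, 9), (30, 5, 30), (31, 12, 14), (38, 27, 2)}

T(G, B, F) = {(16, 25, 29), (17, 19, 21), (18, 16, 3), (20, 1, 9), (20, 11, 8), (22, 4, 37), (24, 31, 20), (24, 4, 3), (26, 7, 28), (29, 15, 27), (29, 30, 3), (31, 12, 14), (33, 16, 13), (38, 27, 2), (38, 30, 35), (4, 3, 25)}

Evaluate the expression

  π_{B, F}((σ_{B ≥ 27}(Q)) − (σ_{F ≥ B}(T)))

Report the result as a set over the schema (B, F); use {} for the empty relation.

σ[B ≥ 27]: keep tuples satisfying B ≥ 27 → {(10, 30, 6), (16, 31, 35), (24, 31, 20), (25, 32, 12), (38, 27, 2)}
σ[F ≥ B]: keep tuples satisfying F ≥ B → {(16, 25, 29), (17, 19, 21), (20, 1, 9), (22, 4, 37), (26, 7, 28), (29, 15, 27), (31, 12, 14), (38, 30, 35), (4, 3, 25)}
Difference: {(10, 30, 6), (16, 31, 35), (24, 31, 20), (25, 32, 12), (38, 27, 2)} with {(16, 25, 29), (17, 19, 21), (20, 1, 9), (22, 4, 37), (26, 7, 28), (29, 15, 27), (31, 12, 14), (38, 30, 35), (4, 3, 25)} → {(10, 30, 6), (16, 31, 35), (24, 31, 20), (25, 32, 12), (38, 27, 2)}
π[B, F]: project onto (B, F) → {(27, 2), (30, 6), (31, 20), (31, 35), (32, 12)}

{(27, 2), (30, 6), (31, 20), (31, 35), (32, 12)}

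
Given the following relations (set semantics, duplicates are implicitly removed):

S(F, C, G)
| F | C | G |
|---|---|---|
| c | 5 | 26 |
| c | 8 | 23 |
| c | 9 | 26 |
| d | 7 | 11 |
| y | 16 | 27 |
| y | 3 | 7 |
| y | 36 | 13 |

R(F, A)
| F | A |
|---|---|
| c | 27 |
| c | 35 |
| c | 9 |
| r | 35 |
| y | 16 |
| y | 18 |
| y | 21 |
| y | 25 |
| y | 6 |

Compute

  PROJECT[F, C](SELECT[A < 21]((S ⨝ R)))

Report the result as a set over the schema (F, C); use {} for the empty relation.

{(c, 5), (c, 8), (c, 9), (y, 16), (y, 3), (y, 36)}

Natural join on F: {(c, 5, 26, 27), (c, 5, 26, 35), (c, 5, 26, 9), (c, 8, 23, 27), (c, 8, 23, 35), (c, 8, 23, 9), (c, 9, 26, 27), (c, 9, 26, 35), (c, 9, 26, 9), (y, 16, 27, 16), (y, 16, 27, 18), (y, 16, 27, 21), (y, 16, 27, 25), (y, 16, 27, 6), (y, 3, 7, 16), (y, 3, 7, 18), (y, 3, 7, 21), (y, 3, 7, 25), (y, 3, 7, 6), (y, 36, 13, 16), (y, 36, 13, 18), (y, 36, 13, 21), (y, 36, 13, 25), (y, 36, 13, 6)}
σ[A < 21]: keep tuples satisfying A < 21 → {(c, 5, 26, 9), (c, 8, 23, 9), (c, 9, 26, 9), (y, 16, 27, 16), (y, 16, 27, 18), (y, 16, 27, 6), (y, 3, 7, 16), (y, 3, 7, 18), (y, 3, 7, 6), (y, 36, 13, 16), (y, 36, 13, 18), (y, 36, 13, 6)}
π_{F, C} gives {(c, 5), (c, 8), (c, 9), (y, 16), (y, 3), (y, 36)} (6 duplicate(s) eliminated).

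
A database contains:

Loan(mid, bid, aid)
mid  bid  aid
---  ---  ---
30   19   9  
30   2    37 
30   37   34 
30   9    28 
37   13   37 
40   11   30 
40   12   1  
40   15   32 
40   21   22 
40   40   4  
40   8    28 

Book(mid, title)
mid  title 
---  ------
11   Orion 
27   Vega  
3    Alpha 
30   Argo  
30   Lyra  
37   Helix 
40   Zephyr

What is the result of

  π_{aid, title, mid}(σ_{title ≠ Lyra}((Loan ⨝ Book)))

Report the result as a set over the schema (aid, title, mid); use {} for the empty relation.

{(1, Zephyr, 40), (22, Zephyr, 40), (28, Argo, 30), (28, Zephyr, 40), (30, Zephyr, 40), (32, Zephyr, 40), (34, Argo, 30), (37, Argo, 30), (37, Helix, 37), (4, Zephyr, 40), (9, Argo, 30)}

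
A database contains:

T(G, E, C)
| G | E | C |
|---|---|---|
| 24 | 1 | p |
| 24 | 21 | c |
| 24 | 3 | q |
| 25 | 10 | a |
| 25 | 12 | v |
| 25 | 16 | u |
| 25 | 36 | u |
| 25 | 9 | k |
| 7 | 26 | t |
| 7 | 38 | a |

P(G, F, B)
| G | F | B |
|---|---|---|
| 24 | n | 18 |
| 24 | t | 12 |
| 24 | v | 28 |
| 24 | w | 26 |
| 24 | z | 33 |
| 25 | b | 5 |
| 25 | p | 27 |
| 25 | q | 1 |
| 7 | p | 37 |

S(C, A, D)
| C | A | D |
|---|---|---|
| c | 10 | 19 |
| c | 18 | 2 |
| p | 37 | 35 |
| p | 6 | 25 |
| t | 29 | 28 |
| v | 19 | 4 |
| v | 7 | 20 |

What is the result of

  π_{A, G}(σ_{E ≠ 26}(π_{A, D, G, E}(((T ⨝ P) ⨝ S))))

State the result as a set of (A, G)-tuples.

Natural join on G: {(24, 1, p, n, 18), (24, 1, p, t, 12), (24, 1, p, v, 28), (24, 1, p, w, 26), (24, 1, p, z, 33), (24, 21, c, n, 18), (24, 21, c, t, 12), (24, 21, c, v, 28), (24, 21, c, w, 26), (24, 21, c, z, 33), (24, 3, q, n, 18), (24, 3, q, t, 12), (24, 3, q, v, 28), (24, 3, q, w, 26), (24, 3, q, z, 33), (25, 10, a, b, 5), (25, 10, a, p, 27), (25, 10, a, q, 1), (25, 12, v, b, 5), (25, 12, v, p, 27), (25, 12, v, q, 1), (25, 16, u, b, 5), (25, 16, u, p, 27), (25, 16, u, q, 1), (25, 36, u, b, 5), (25, 36, u, p, 27), (25, 36, u, q, 1), (25, 9, k, b, 5), (25, 9, k, p, 27), (25, 9, k, q, 1), (7, 26, t, p, 37), (7, 38, a, p, 37)}
Natural join on C: {(24, 1, p, n, 18, 37, 35), (24, 1, p, n, 18, 6, 25), (24, 1, p, t, 12, 37, 35), (24, 1, p, t, 12, 6, 25), (24, 1, p, v, 28, 37, 35), (24, 1, p, v, 28, 6, 25), (24, 1, p, w, 26, 37, 35), (24, 1, p, w, 26, 6, 25), (24, 1, p, z, 33, 37, 35), (24, 1, p, z, 33, 6, 25), (24, 21, c, n, 18, 10, 19), (24, 21, c, n, 18, 18, 2), (24, 21, c, t, 12, 10, 19), (24, 21, c, t, 12, 18, 2), (24, 21, c, v, 28, 10, 19), (24, 21, c, v, 28, 18, 2), (24, 21, c, w, 26, 10, 19), (24, 21, c, w, 26, 18, 2), (24, 21, c, z, 33, 10, 19), (24, 21, c, z, 33, 18, 2), (25, 12, v, b, 5, 19, 4), (25, 12, v, b, 5, 7, 20), (25, 12, v, p, 27, 19, 4), (25, 12, v, p, 27, 7, 20), (25, 12, v, q, 1, 19, 4), (25, 12, v, q, 1, 7, 20), (7, 26, t, p, 37, 29, 28)}
π[A, D, G, E]: project onto (A, D, G, E) (20 duplicate(s) eliminated) → {(10, 19, 24, 21), (18, 2, 24, 21), (19, 4, 25, 12), (29, 28, 7, 26), (37, 35, 24, 1), (6, 25, 24, 1), (7, 20, 25, 12)}
Selection E ≠ 26: {(10, 19, 24, 21), (18, 2, 24, 21), (19, 4, 25, 12), (37, 35, 24, 1), (6, 25, 24, 1), (7, 20, 25, 12)}
π[A, G]: project onto (A, G) → {(10, 24), (18, 24), (19, 25), (37, 24), (6, 24), (7, 25)}

{(10, 24), (18, 24), (19, 25), (37, 24), (6, 24), (7, 25)}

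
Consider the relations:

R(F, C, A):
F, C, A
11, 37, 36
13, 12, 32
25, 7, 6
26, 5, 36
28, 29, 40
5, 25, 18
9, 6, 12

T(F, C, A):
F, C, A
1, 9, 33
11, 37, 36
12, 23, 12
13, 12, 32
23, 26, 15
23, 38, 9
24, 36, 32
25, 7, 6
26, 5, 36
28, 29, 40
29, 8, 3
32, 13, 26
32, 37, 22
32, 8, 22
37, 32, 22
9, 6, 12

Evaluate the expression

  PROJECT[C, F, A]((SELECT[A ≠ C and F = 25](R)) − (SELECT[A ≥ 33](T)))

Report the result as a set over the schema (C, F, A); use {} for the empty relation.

Apply σ_{A ≠ C and F = 25}; surviving tuples: {(25, 7, 6)}
Apply σ_{A ≥ 33}; surviving tuples: {(1, 9, 33), (11, 37, 36), (26, 5, 36), (28, 29, 40)}
Difference: {(25, 7, 6)} with {(1, 9, 33), (11, 37, 36), (26, 5, 36), (28, 29, 40)} → {(25, 7, 6)}
Projecting to C, F, A: {(7, 25, 6)}

{(7, 25, 6)}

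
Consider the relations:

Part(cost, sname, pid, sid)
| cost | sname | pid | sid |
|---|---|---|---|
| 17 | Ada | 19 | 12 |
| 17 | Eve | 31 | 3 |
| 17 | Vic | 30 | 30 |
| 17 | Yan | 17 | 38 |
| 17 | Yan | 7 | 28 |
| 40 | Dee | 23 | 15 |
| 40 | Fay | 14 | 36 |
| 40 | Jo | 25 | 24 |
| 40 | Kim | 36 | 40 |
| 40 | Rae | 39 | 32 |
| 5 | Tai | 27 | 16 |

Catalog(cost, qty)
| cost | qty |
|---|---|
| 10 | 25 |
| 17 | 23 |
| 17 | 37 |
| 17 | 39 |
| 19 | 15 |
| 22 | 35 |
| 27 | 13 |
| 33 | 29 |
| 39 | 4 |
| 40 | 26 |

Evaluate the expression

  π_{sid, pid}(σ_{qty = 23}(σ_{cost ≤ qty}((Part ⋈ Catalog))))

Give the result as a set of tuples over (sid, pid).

{(12, 19), (28, 7), (3, 31), (30, 30), (38, 17)}

Natural join on cost: {(17, Ada, 19, 12, 23), (17, Ada, 19, 12, 37), (17, Ada, 19, 12, 39), (17, Eve, 31, 3, 23), (17, Eve, 31, 3, 37), (17, Eve, 31, 3, 39), (17, Vic, 30, 30, 23), (17, Vic, 30, 30, 37), (17, Vic, 30, 30, 39), (17, Yan, 17, 38, 23), (17, Yan, 17, 38, 37), (17, Yan, 17, 38, 39), (17, Yan, 7, 28, 23), (17, Yan, 7, 28, 37), (17, Yan, 7, 28, 39), (40, Dee, 23, 15, 26), (40, Fay, 14, 36, 26), (40, Jo, 25, 24, 26), (40, Kim, 36, 40, 26), (40, Rae, 39, 32, 26)}
Selection cost ≤ qty: {(17, Ada, 19, 12, 23), (17, Ada, 19, 12, 37), (17, Ada, 19, 12, 39), (17, Eve, 31, 3, 23), (17, Eve, 31, 3, 37), (17, Eve, 31, 3, 39), (17, Vic, 30, 30, 23), (17, Vic, 30, 30, 37), (17, Vic, 30, 30, 39), (17, Yan, 17, 38, 23), (17, Yan, 17, 38, 37), (17, Yan, 17, 38, 39), (17, Yan, 7, 28, 23), (17, Yan, 7, 28, 37), (17, Yan, 7, 28, 39)}
Selection qty = 23: {(17, Ada, 19, 12, 23), (17, Eve, 31, 3, 23), (17, Vic, 30, 30, 23), (17, Yan, 17, 38, 23), (17, Yan, 7, 28, 23)}
Keep only column(s) sid, pid: {(12, 19), (28, 7), (3, 31), (30, 30), (38, 17)}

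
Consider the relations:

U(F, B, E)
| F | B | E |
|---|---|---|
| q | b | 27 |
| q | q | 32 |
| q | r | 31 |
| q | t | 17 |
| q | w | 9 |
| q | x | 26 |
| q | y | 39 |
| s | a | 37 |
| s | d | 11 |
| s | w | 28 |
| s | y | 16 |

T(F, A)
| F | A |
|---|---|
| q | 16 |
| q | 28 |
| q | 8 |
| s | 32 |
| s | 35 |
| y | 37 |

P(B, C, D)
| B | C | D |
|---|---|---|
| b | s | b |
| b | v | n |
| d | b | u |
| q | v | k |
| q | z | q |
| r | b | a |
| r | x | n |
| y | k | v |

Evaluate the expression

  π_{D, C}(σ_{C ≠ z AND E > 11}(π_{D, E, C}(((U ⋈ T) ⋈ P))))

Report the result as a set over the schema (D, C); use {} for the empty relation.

{(a, b), (b, s), (k, v), (n, v), (n, x), (v, k)}

Joining U and T on F yields {(q, b, 27, 16), (q, b, 27, 28), (q, b, 27, 8), (q, q, 32, 16), (q, q, 32, 28), (q, q, 32, 8), (q, r, 31, 16), (q, r, 31, 28), (q, r, 31, 8), (q, t, 17, 16), (q, t, 17, 28), (q, t, 17, 8), (q, w, 9, 16), (q, w, 9, 28), (q, w, 9, 8), (q, x, 26, 16), (q, x, 26, 28), (q, x, 26, 8), (q, y, 39, 16), (q, y, 39, 28), (q, y, 39, 8), (s, a, 37, 32), (s, a, 37, 35), (s, d, 11, 32), (s, d, 11, 35), (s, w, 28, 32), (s, w, 28, 35), (s, y, 16, 32), (s, y, 16, 35)}.
Joining (U ⋈ T) and P on B yields {(q, b, 27, 16, s, b), (q, b, 27, 16, v, n), (q, b, 27, 28, s, b), (q, b, 27, 28, v, n), (q, b, 27, 8, s, b), (q, b, 27, 8, v, n), (q, q, 32, 16, v, k), (q, q, 32, 16, z, q), (q, q, 32, 28, v, k), (q, q, 32, 28, z, q), (q, q, 32, 8, v, k), (q, q, 32, 8, z, q), (q, r, 31, 16, b, a), (q, r, 31, 16, x, n), (q, r, 31, 28, b, a), (q, r, 31, 28, x, n), (q, r, 31, 8, b, a), (q, r, 31, 8, x, n), (q, y, 39, 16, k, v), (q, y, 39, 28, k, v), (q, y, 39, 8, k, v), (s, d, 11, 32, b, u), (s, d, 11, 35, b, u), (s, y, 16, 32, k, v), (s, y, 16, 35, k, v)}.
Keep only column(s) D, E, C (16 duplicate(s) eliminated): {(a, 31, b), (b, 27, s), (k, 32, v), (n, 27, v), (n, 31, x), (q, 32, z), (u, 11, b), (v, 16, k), (v, 39, k)}
Selection C ≠ z AND E > 11: {(a, 31, b), (b, 27, s), (k, 32, v), (n, 27, v), (n, 31, x), (v, 16, k), (v, 39, k)}
Keep only column(s) D, C (1 duplicate(s) eliminated): {(a, b), (b, s), (k, v), (n, v), (n, x), (v, k)}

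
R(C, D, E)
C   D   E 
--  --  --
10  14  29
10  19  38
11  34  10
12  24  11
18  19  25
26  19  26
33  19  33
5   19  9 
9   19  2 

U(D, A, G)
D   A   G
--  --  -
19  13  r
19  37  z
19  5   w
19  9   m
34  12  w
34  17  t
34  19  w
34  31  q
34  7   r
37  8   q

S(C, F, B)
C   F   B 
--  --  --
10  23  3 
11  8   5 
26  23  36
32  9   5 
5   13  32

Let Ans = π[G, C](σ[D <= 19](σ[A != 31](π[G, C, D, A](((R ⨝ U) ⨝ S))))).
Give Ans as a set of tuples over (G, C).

Joining R and U on D yields {(10, 19, 38, 13, r), (10, 19, 38, 37, z), (10, 19, 38, 5, w), (10, 19, 38, 9, m), (11, 34, 10, 12, w), (11, 34, 10, 17, t), (11, 34, 10, 19, w), (11, 34, 10, 31, q), (11, 34, 10, 7, r), (18, 19, 25, 13, r), (18, 19, 25, 37, z), (18, 19, 25, 5, w), (18, 19, 25, 9, m), (26, 19, 26, 13, r), (26, 19, 26, 37, z), (26, 19, 26, 5, w), (26, 19, 26, 9, m), (33, 19, 33, 13, r), (33, 19, 33, 37, z), (33, 19, 33, 5, w), (33, 19, 33, 9, m), (5, 19, 9, 13, r), (5, 19, 9, 37, z), (5, 19, 9, 5, w), (5, 19, 9, 9, m), (9, 19, 2, 13, r), (9, 19, 2, 37, z), (9, 19, 2, 5, w), (9, 19, 2, 9, m)}.
Joining (R ⨝ U) and S on C yields {(10, 19, 38, 13, r, 23, 3), (10, 19, 38, 37, z, 23, 3), (10, 19, 38, 5, w, 23, 3), (10, 19, 38, 9, m, 23, 3), (11, 34, 10, 12, w, 8, 5), (11, 34, 10, 17, t, 8, 5), (11, 34, 10, 19, w, 8, 5), (11, 34, 10, 31, q, 8, 5), (11, 34, 10, 7, r, 8, 5), (26, 19, 26, 13, r, 23, 36), (26, 19, 26, 37, z, 23, 36), (26, 19, 26, 5, w, 23, 36), (26, 19, 26, 9, m, 23, 36), (5, 19, 9, 13, r, 13, 32), (5, 19, 9, 37, z, 13, 32), (5, 19, 9, 5, w, 13, 32), (5, 19, 9, 9, m, 13, 32)}.
Projecting to G, C, D, A: {(m, 10, 19, 9), (m, 26, 19, 9), (m, 5, 19, 9), (q, 11, 34, 31), (r, 10, 19, 13), (r, 11, 34, 7), (r, 26, 19, 13), (r, 5, 19, 13), (t, 11, 34, 17), (w, 10, 19, 5), (w, 11, 34, 12), (w, 11, 34, 19), (w, 26, 19, 5), (w, 5, 19, 5), (z, 10, 19, 37), (z, 26, 19, 37), (z, 5, 19, 37)}
Apply σ_{A != 31}; surviving tuples: {(m, 10, 19, 9), (m, 26, 19, 9), (m, 5, 19, 9), (r, 10, 19, 13), (r, 11, 34, 7), (r, 26, 19, 13), (r, 5, 19, 13), (t, 11, 34, 17), (w, 10, 19, 5), (w, 11, 34, 12), (w, 11, 34, 19), (w, 26, 19, 5), (w, 5, 19, 5), (z, 10, 19, 37), (z, 26, 19, 37), (z, 5, 19, 37)}
Apply σ_{D <= 19}; surviving tuples: {(m, 10, 19, 9), (m, 26, 19, 9), (m, 5, 19, 9), (r, 10, 19, 13), (r, 26, 19, 13), (r, 5, 19, 13), (w, 10, 19, 5), (w, 26, 19, 5), (w, 5, 19, 5), (z, 10, 19, 37), (z, 26, 19, 37), (z, 5, 19, 37)}
Projecting to G, C: {(m, 10), (m, 26), (m, 5), (r, 10), (r, 26), (r, 5), (w, 10), (w, 26), (w, 5), (z, 10), (z, 26), (z, 5)}

{(m, 10), (m, 26), (m, 5), (r, 10), (r, 26), (r, 5), (w, 10), (w, 26), (w, 5), (z, 10), (z, 26), (z, 5)}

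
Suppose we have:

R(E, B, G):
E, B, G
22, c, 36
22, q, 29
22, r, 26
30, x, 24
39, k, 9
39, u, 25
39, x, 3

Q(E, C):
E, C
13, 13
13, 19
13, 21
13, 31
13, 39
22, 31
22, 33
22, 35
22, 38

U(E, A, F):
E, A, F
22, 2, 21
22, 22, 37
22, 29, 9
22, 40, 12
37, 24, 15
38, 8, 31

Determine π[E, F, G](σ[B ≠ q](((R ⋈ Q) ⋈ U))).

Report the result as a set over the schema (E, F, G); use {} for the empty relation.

{(22, 12, 26), (22, 12, 36), (22, 21, 26), (22, 21, 36), (22, 37, 26), (22, 37, 36), (22, 9, 26), (22, 9, 36)}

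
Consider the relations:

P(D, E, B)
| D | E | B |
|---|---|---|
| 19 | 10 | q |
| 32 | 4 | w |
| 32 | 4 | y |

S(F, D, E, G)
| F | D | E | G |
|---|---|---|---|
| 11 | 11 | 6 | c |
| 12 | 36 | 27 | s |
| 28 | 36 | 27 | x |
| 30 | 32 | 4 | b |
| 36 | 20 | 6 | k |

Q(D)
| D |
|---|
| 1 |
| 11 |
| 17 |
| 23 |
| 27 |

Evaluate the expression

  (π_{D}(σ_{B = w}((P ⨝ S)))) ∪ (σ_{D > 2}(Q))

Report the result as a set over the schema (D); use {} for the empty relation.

{11, 17, 23, 27, 32}

Joining P and S on D, E yields {(32, 4, w, 30, b), (32, 4, y, 30, b)}.
Selection B = w: {(32, 4, w, 30, b)}
π[D]: project onto (D) → {32}
Selection D > 2: {11, 17, 23, 27}
Set union of the two operands is {11, 17, 23, 27, 32}.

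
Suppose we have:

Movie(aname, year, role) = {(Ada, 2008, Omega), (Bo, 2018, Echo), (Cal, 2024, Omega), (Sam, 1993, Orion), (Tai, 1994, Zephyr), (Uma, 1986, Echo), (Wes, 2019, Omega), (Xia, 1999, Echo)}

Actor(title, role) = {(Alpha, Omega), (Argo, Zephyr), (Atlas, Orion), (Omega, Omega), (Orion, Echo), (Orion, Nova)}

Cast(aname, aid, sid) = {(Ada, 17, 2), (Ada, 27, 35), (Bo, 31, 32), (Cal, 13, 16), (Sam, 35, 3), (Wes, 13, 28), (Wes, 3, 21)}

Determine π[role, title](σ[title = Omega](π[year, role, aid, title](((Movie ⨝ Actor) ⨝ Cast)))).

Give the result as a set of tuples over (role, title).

{(Omega, Omega)}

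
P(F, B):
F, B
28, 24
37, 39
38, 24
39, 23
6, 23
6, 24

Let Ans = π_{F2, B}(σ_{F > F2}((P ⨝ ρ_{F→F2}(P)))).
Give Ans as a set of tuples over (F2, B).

ρ[F→F2]: schema becomes (F2, B); tuples unchanged.
P ⋈ ρ_{F→F2}(P) (natural join on B): {(28, 24, 28), (28, 24, 38), (28, 24, 6), (37, 39, 37), (38, 24, 28), (38, 24, 38), (38, 24, 6), (39, 23, 39), (39, 23, 6), (6, 23, 39), (6, 23, 6), (6, 24, 28), (6, 24, 38), (6, 24, 6)}
Filtering on F > F2 leaves {(28, 24, 6), (38, 24, 28), (38, 24, 6), (39, 23, 6)}.
π_{F2, B} gives {(28, 24), (6, 23), (6, 24)} (1 duplicate(s) eliminated).

{(28, 24), (6, 23), (6, 24)}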